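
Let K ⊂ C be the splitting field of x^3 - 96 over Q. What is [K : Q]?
[K : Q] = 6

The roots of x^3 - 96 are ∛96, ω∛96, ω^2∛96 where ω = e^(2πi/3) is a primitive cube root of unity, so K = Q(∛96, ω). Now [Q(∛96):Q] = 3 (since 96 is not a perfect cube, x^3 - 96 is irreducible) and [Q(ω):Q] = 2. Both 2 and 3 divide [K:Q], and [K:Q] ≤ 3·2 = 6, so [K:Q] = 6. (Equivalently: Q(∛96) ⊂ R but ω ∉ R, so [K : Q(∛96)] = 2.)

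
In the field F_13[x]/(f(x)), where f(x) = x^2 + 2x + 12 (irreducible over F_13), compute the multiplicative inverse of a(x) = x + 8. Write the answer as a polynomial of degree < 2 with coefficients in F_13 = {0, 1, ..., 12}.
a(x)^(-1) ≡ 8x + 4 (mod f(x))

Since f is irreducible over F_13, F_13[x]/(f) is a field and a(x) ≠ 0 has an inverse. Apply the extended Euclidean algorithm to f(x) and a(x) in F_13[x]: f(x) = (x + 7)·a(x) + (8). The last nonzero remainder is the constant 8 = gcd(f, a) in F_13. Back-substituting through the division chain expresses 8 = s(x)·a(x) + t(x)·f(x) with s(x) ≡ 12x + 6 (mod f), so (12x + 6)·a(x) ≡ 8 (mod f). Multiplying by 8^(-1) ≡ 5 in F_13 gives a(x)^(-1) ≡ 5·(12x + 6) ≡ 8x + 4 (mod f). Check: (x + 8)·(8x + 4) = 8x^2 + 3x + 6 ≡ 1 (mod x^2 + 2x + 12).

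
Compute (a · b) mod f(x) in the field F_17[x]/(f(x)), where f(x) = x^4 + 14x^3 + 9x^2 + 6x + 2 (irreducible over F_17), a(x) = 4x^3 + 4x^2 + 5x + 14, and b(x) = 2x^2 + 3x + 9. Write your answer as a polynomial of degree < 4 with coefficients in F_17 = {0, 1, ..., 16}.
a · b ≡ 16x^3 + 9x^2 + 11x + 4 (mod f(x))

Multiply in F_17[x]: a(x)·b(x) = (4x^3 + 4x^2 + 5x + 14)·(2x^2 + 3x + 9) = 8x^5 + 3x^4 + 7x^3 + 11x^2 + 2x + 7. This has degree ≥ 4, so divide by f(x) over F_17: 8x^5 + 3x^4 + 7x^3 + 11x^2 + 2x + 7 = (8x + 10)·(x^4 + 14x^3 + 9x^2 + 6x + 2) + (16x^3 + 9x^2 + 11x + 4). Hence a·b ≡ 16x^3 + 9x^2 + 11x + 4 (mod f). (F_17[x]/(f) is a field with 17^4 = 83521 elements since f is irreducible of degree 4.)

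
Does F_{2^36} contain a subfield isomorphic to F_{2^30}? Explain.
No: F_{2^30} is not a subfield of F_{2^36}

F_{p^m} embeds in F_{p^n} iff m | n. Here 30 ∤ 36 (since 36 = 1·30 + 6 with remainder 6 ≠ 0), so F_{2^30} is not a subfield of F_{2^36}. Equivalently: if it were, the tower law would give 30 = [F_{2^30}:F_2] dividing [F_{2^36}:F_2] = 36, contradiction.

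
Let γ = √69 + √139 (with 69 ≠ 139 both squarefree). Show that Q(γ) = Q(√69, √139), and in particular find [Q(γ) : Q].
[Q(γ) : Q] = 4 (equivalently, Q(γ) = Q(√69, √139))

Obviously Q(γ) ⊆ Q(√69, √139), and [Q(√69, √139):Q] = 4 (since 69, 139 are distinct squarefree integers > 1 with 9591 not a perfect square). To show equality we compute the minimal polynomial of γ. From γ = √69 + √139: γ^2 = 69 + 2√(9591) + 139 = 208 + 2√(9591), so γ^2 - 208 = 2√(9591); squaring, (γ^2 - 208)^2 = 4·9591, i.e. γ^4 - 416γ^2 + 43264 - 38364 = 0, i.e. γ^4 - 416γ^2 + 4900 = 0. So γ is a root of x^4 - 416x^2 + 4900. This polynomial is irreducible over Q: it has no rational root (each ±√69 ± √139 is irrational), and any factorization into two quadratics over Q would force √(9591) ∈ Q (pairing opposite roots) or √69, √139 ∈ Q (other pairings), all impossible. Hence [Q(γ):Q] = 4 = [Q(√69, √139):Q], so Q(γ) = Q(√69, √139).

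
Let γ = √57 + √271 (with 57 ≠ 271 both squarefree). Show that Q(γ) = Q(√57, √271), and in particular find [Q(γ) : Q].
[Q(γ) : Q] = 4 (equivalently, Q(γ) = Q(√57, √271))

Obviously Q(γ) ⊆ Q(√57, √271), and [Q(√57, √271):Q] = 4 (since 57, 271 are distinct squarefree integers > 1 with 15447 not a perfect square). To show equality we compute the minimal polynomial of γ. From γ = √57 + √271: γ^2 = 57 + 2√(15447) + 271 = 328 + 2√(15447), so γ^2 - 328 = 2√(15447); squaring, (γ^2 - 328)^2 = 4·15447, i.e. γ^4 - 656γ^2 + 107584 - 61788 = 0, i.e. γ^4 - 656γ^2 + 45796 = 0. So γ is a root of x^4 - 656x^2 + 45796. This polynomial is irreducible over Q: it has no rational root (each ±√57 ± √271 is irrational), and any factorization into two quadratics over Q would force √(15447) ∈ Q (pairing opposite roots) or √57, √271 ∈ Q (other pairings), all impossible. Hence [Q(γ):Q] = 4 = [Q(√57, √271):Q], so Q(γ) = Q(√57, √271).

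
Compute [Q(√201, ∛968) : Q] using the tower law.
[Q(√201, ∛968) : Q] = 6

Let L = Q(√201, ∛968). Since Q(√201) ⊂ L and [Q(√201):Q] = 2, the tower law gives 2 | [L:Q]. Likewise Q(∛968) ⊂ L with [Q(∛968):Q] = 3 (because 968 is not a perfect cube), so 3 | [L:Q]. As gcd(2,3) = 1, [L:Q] is divisible by 6. Conversely L is generated over Q by √201 and ∛968, so [L:Q] ≤ 2·3 = 6. Therefore [Q(√201, ∛968) : Q] = 6.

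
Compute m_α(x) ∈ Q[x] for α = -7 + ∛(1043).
m_α(x) = x^3 + 21x^2 + 147x - 700

Set β = α + 7 = ∛(1043), so β^3 = 1043. Then (α + 7)^3 - 1043 = 0, i.e. α is a root of g(x) = (x + 7)^3 - 1043 = x^3 + 21x^2 + 147x - 700. Since g(x) = h(x + 7) where h(x) = x^3 - 1043, and h is irreducible over Q (because 1043 is not a perfect cube, so h has no rational root, and a monic cubic with no rational root is irreducible), g is also irreducible (irreducibility is preserved under the substitution x → x + 7). Hence m_α(x) = x^3 + 21x^2 + 147x - 700.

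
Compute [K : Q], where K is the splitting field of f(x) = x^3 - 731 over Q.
[K : Q] = 6

The roots of x^3 - 731 are ∛731, ω∛731, ω^2∛731 where ω = e^(2πi/3) is a primitive cube root of unity, so K = Q(∛731, ω). Now [Q(∛731):Q] = 3 (since 731 is not a perfect cube, x^3 - 731 is irreducible) and [Q(ω):Q] = 2. Both 2 and 3 divide [K:Q], and [K:Q] ≤ 3·2 = 6, so [K:Q] = 6. (Equivalently: Q(∛731) ⊂ R but ω ∉ R, so [K : Q(∛731)] = 2.)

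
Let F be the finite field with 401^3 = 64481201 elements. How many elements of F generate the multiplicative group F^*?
There are φ(64481200) = 22106880 primitive elements

F_q^* is cyclic of order q - 1 = 64481200. A cyclic group of order m has exactly φ(m) generators. Here m = 64481200 = 2^4 · 5^2 · 7 · 23029, so the number of primitive elements is φ(64481200) = 22106880.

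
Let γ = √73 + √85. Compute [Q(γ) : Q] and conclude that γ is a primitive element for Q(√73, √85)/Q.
[Q(γ) : Q] = 4 (equivalently, Q(γ) = Q(√73, √85))

Obviously Q(γ) ⊆ Q(√73, √85), and [Q(√73, √85):Q] = 4 (since 73, 85 are distinct squarefree integers > 1 with 6205 not a perfect square). To show equality we compute the minimal polynomial of γ. From γ = √73 + √85: γ^2 = 73 + 2√(6205) + 85 = 158 + 2√(6205), so γ^2 - 158 = 2√(6205); squaring, (γ^2 - 158)^2 = 4·6205, i.e. γ^4 - 316γ^2 + 24964 - 24820 = 0, i.e. γ^4 - 316γ^2 + 144 = 0. So γ is a root of x^4 - 316x^2 + 144. This polynomial is irreducible over Q: it has no rational root (each ±√73 ± √85 is irrational), and any factorization into two quadratics over Q would force √(6205) ∈ Q (pairing opposite roots) or √73, √85 ∈ Q (other pairings), all impossible. Hence [Q(γ):Q] = 4 = [Q(√73, √85):Q], so Q(γ) = Q(√73, √85).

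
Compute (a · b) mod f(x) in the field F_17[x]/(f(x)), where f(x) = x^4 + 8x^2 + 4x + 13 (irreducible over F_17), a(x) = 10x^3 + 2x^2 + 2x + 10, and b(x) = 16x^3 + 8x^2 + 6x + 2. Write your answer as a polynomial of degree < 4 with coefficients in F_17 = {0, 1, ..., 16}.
a · b ≡ 15x^3 + 8x^2 + 15x + 7 (mod f(x))

Multiply in F_17[x]: a(x)·b(x) = (10x^3 + 2x^2 + 2x + 10)·(16x^3 + 8x^2 + 6x + 2) = 7x^6 + 10x^5 + 6x^4 + 4x^3 + 11x^2 + 13x + 3. This has degree ≥ 4, so divide by f(x) over F_17: 7x^6 + 10x^5 + 6x^4 + 4x^3 + 11x^2 + 13x + 3 = (7x^2 + 10x + 1)·(x^4 + 8x^2 + 4x + 13) + (15x^3 + 8x^2 + 15x + 7). Hence a·b ≡ 15x^3 + 8x^2 + 15x + 7 (mod f). (F_17[x]/(f) is a field with 17^4 = 83521 elements since f is irreducible of degree 4.)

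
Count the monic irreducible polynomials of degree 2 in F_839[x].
There are 351541 monic irreducible polynomials of degree 2 over F_839

Each element of F_{839^2} that lies in no proper subfield is a root of exactly one monic irreducible of degree 2 over F_839, and each such polynomial has 2 distinct roots in F_{839^2}. By Möbius inversion the count is N_839(2) = (1/2) Σ_{d|2} μ(2/d) · 839^d = (1/2)(μ(2)·839^1 + μ(1)·839^2) = 703082/2 = 351541.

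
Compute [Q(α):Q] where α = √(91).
[Q(α):Q] = 2

[Q(α):Q] equals the degree of the minimal polynomial of α. Here α^2 = 91 and x^2 - 91 is irreducible (d = 91 is squarefree, ≠ 1, hence not a square), so deg(m_α) = 2. Thus [Q(α):Q] = 2.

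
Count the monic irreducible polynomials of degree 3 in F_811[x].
There are 177803640 monic irreducible polynomials of degree 3 over F_811

Each element of F_{811^3} that lies in no proper subfield is a root of exactly one monic irreducible of degree 3 over F_811, and each such polynomial has 3 distinct roots in F_{811^3}. By Möbius inversion the count is N_811(3) = (1/3) Σ_{d|3} μ(3/d) · 811^d = (1/3)(μ(3)·811^1 + μ(1)·811^3) = 533410920/3 = 177803640.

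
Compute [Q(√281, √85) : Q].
[Q(√281, √85) : Q] = 4

[Q(√281):Q] = 2 (min poly x^2 - 281, irreducible since 281 is squarefree > 1). For the top step, suppose √85 ∈ Q(√281), say √85 = c + d√281 with c, d ∈ Q. Squaring: 85 = c^2 + 281d^2 + 2cd√281. Since √281 ∉ Q this forces 2cd = 0. If d = 0 then √85 = c ∈ Q, contradicting 85 squarefree > 1. If c = 0 then 85 = 281d^2, so 281·85 = (281d)^2 is a perfect square in Q — but 281·85 = 23885 is not a perfect square (since 281 and 85 are distinct squarefree integers). Contradiction. Hence √85 ∉ Q(√281), so x^2 - 85 stays irreducible over Q(√281) and [Q(√281, √85) : Q(√281)] = 2. By the tower law, [Q(√281, √85) : Q] = 2 · 2 = 4.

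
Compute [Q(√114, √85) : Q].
[Q(√114, √85) : Q] = 4

[Q(√114):Q] = 2 (min poly x^2 - 114, irreducible since 114 is squarefree > 1). For the top step, suppose √85 ∈ Q(√114), say √85 = c + d√114 with c, d ∈ Q. Squaring: 85 = c^2 + 114d^2 + 2cd√114. Since √114 ∉ Q this forces 2cd = 0. If d = 0 then √85 = c ∈ Q, contradicting 85 squarefree > 1. If c = 0 then 85 = 114d^2, so 114·85 = (114d)^2 is a perfect square in Q — but 114·85 = 9690 is not a perfect square (since 114 and 85 are distinct squarefree integers). Contradiction. Hence √85 ∉ Q(√114), so x^2 - 85 stays irreducible over Q(√114) and [Q(√114, √85) : Q(√114)] = 2. By the tower law, [Q(√114, √85) : Q] = 2 · 2 = 4.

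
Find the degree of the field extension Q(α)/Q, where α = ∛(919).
[Q(α):Q] = 3

The minimal polynomial of α is x^3 - 919, irreducible over Q since 919 is not a perfect cube (so x^3 - 919 has no rational root). Hence [Q(α):Q] = deg(m_α) = 3.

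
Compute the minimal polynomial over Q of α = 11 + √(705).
m_α(x) = x^2 - 22x - 584

From α - 11 = √(705), squaring gives (α - 11)^2 = 705, i.e. α^2 - 22α + 121 = 705, so α^2 - 22α - 584 = 0. The discriminant of x^2 - 22x - 584 is (-22)^2 - 4·(-584) = 484 + 2336 = 2820, and 4·(705) is not a perfect square in Q since 705 is squarefree and ≠ 1. Hence x^2 - 22x - 584 is irreducible over Q and is the minimal polynomial of α.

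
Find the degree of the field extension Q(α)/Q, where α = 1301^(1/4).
[Q(α):Q] = 4

α is a root of x^4 - 1301. By Eisenstein's criterion at the prime p = 1301 (which divides the constant term 1301 but p^2 = 1692601 does not, since 1301 is squarefree), x^4 - 1301 is irreducible over Q. Hence [Q(α):Q] = 4.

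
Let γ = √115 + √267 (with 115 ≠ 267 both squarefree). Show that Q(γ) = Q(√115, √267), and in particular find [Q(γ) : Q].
[Q(γ) : Q] = 4 (equivalently, Q(γ) = Q(√115, √267))

Obviously Q(γ) ⊆ Q(√115, √267), and [Q(√115, √267):Q] = 4 (since 115, 267 are distinct squarefree integers > 1 with 30705 not a perfect square). To show equality we compute the minimal polynomial of γ. From γ = √115 + √267: γ^2 = 115 + 2√(30705) + 267 = 382 + 2√(30705), so γ^2 - 382 = 2√(30705); squaring, (γ^2 - 382)^2 = 4·30705, i.e. γ^4 - 764γ^2 + 145924 - 122820 = 0, i.e. γ^4 - 764γ^2 + 23104 = 0. So γ is a root of x^4 - 764x^2 + 23104. This polynomial is irreducible over Q: it has no rational root (each ±√115 ± √267 is irrational), and any factorization into two quadratics over Q would force √(30705) ∈ Q (pairing opposite roots) or √115, √267 ∈ Q (other pairings), all impossible. Hence [Q(γ):Q] = 4 = [Q(√115, √267):Q], so Q(γ) = Q(√115, √267).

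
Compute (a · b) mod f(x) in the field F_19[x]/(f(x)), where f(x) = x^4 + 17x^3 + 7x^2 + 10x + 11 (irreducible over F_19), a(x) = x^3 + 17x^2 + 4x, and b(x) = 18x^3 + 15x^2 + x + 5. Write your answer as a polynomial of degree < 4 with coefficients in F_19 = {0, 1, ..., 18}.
a · b ≡ 14x^3 + 17x^2 + 5x + 13 (mod f(x))

Multiply in F_19[x]: a(x)·b(x) = (x^3 + 17x^2 + 4x)·(18x^3 + 15x^2 + x + 5) = 18x^6 + 17x^5 + 5x^4 + 6x^3 + 13x^2 + x. This has degree ≥ 4, so divide by f(x) over F_19: 18x^6 + 17x^5 + 5x^4 + 6x^3 + 13x^2 + x = (18x^2 + 15x + 4)·(x^4 + 17x^3 + 7x^2 + 10x + 11) + (14x^3 + 17x^2 + 5x + 13). Hence a·b ≡ 14x^3 + 17x^2 + 5x + 13 (mod f). (F_19[x]/(f) is a field with 19^4 = 130321 elements since f is irreducible of degree 4.)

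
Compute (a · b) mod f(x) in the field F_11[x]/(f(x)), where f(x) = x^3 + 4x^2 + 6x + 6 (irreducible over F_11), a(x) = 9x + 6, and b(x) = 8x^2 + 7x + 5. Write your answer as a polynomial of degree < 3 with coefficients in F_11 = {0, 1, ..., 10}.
a · b ≡ 10x^2 + 7x + 5 (mod f(x))

Multiply in F_11[x]: a(x)·b(x) = (9x + 6)·(8x^2 + 7x + 5) = 6x^3 + x^2 + 10x + 8. This has degree ≥ 3, so divide by f(x) over F_11: 6x^3 + x^2 + 10x + 8 = (6)·(x^3 + 4x^2 + 6x + 6) + (10x^2 + 7x + 5). Hence a·b ≡ 10x^2 + 7x + 5 (mod f). (F_11[x]/(f) is a field with 11^3 = 1331 elements since f is irreducible of degree 3.)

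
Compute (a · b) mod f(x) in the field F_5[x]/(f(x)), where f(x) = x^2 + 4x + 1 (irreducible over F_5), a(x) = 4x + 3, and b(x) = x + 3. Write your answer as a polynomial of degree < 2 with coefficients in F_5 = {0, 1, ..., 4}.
a · b ≡ 4x (mod f(x))

Multiply in F_5[x]: a(x)·b(x) = (4x + 3)·(x + 3) = 4x^2 + 4. This has degree ≥ 2, so divide by f(x) over F_5: 4x^2 + 4 = (4)·(x^2 + 4x + 1) + (4x). Hence a·b ≡ 4x (mod f). (F_5[x]/(f) is a field with 5^2 = 25 elements since f is irreducible of degree 2.)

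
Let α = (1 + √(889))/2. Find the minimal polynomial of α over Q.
m_α(x) = x^2 - x - 222

From 2α - 1 = √(889), squaring gives (2α - 1)^2 = 889, i.e. 4α^2 - 4α + 1 = 889, so α^2 - α + (1 - 889)/4 = 0. Since 889 ≡ 1 (mod 4), (1 - 889)/4 = -222 ∈ Z. The polynomial x^2 - x - 222 has discriminant 1 - 4·(-222) = 889, which is not a perfect square in Q (d = 889 is squarefree and ≠ 1), so x^2 - x - 222 is irreducible over Q. It is the minimal polynomial of α.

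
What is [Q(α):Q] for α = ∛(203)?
[Q(α):Q] = 3

The minimal polynomial of α is x^3 - 203, irreducible over Q since 203 is not a perfect cube (so x^3 - 203 has no rational root). Hence [Q(α):Q] = deg(m_α) = 3.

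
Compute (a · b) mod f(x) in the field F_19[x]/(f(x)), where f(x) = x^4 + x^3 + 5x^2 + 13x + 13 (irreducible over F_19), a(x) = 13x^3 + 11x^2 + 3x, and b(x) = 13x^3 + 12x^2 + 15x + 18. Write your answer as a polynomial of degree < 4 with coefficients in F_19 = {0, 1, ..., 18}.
a · b ≡ 2x^3 + 9x^2 + 11x + 13 (mod f(x))

Multiply in F_19[x]: a(x)·b(x) = (13x^3 + 11x^2 + 3x)·(13x^3 + 12x^2 + 15x + 18) = 17x^6 + 14x^5 + 5x^4 + 17x^3 + 15x^2 + 16x. This has degree ≥ 4, so divide by f(x) over F_19: 17x^6 + 14x^5 + 5x^4 + 17x^3 + 15x^2 + 16x = (17x^2 + 16x + 18)·(x^4 + x^3 + 5x^2 + 13x + 13) + (2x^3 + 9x^2 + 11x + 13). Hence a·b ≡ 2x^3 + 9x^2 + 11x + 13 (mod f). (F_19[x]/(f) is a field with 19^4 = 130321 elements since f is irreducible of degree 4.)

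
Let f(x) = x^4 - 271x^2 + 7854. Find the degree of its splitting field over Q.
[K : Q] = 4

Solving the quadratic in x^2: x^2 = (271 ± √(271^2 - 4·7854))/2 = (271 ± √42025)/2 = (271 ± 205)/2, giving x^2 = 33 or x^2 = 238. So f(x) = (x^2 - 33)(x^2 - 238) and the roots of f are ±√33, ±√238. Hence the splitting field is K = Q(√33, √238). Since 33 and 238 are distinct squarefree integers > 1, their product 7854 is not a perfect square, so √238 ∉ Q(√33). By the tower law [K:Q] = [Q(√33,√238):Q(√33)] · [Q(√33):Q] = 2 · 2 = 4.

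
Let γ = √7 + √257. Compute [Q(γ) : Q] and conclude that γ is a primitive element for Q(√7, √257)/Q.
[Q(γ) : Q] = 4 (equivalently, Q(γ) = Q(√7, √257))

Obviously Q(γ) ⊆ Q(√7, √257), and [Q(√7, √257):Q] = 4 (since 7, 257 are distinct squarefree integers > 1 with 1799 not a perfect square). To show equality we compute the minimal polynomial of γ. From γ = √7 + √257: γ^2 = 7 + 2√(1799) + 257 = 264 + 2√(1799), so γ^2 - 264 = 2√(1799); squaring, (γ^2 - 264)^2 = 4·1799, i.e. γ^4 - 528γ^2 + 69696 - 7196 = 0, i.e. γ^4 - 528γ^2 + 62500 = 0. So γ is a root of x^4 - 528x^2 + 62500. This polynomial is irreducible over Q: it has no rational root (each ±√7 ± √257 is irrational), and any factorization into two quadratics over Q would force √(1799) ∈ Q (pairing opposite roots) or √7, √257 ∈ Q (other pairings), all impossible. Hence [Q(γ):Q] = 4 = [Q(√7, √257):Q], so Q(γ) = Q(√7, √257).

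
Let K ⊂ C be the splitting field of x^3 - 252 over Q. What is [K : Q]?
[K : Q] = 6

The roots of x^3 - 252 are ∛252, ω∛252, ω^2∛252 where ω = e^(2πi/3) is a primitive cube root of unity, so K = Q(∛252, ω). Now [Q(∛252):Q] = 3 (since 252 is not a perfect cube, x^3 - 252 is irreducible) and [Q(ω):Q] = 2. Both 2 and 3 divide [K:Q], and [K:Q] ≤ 3·2 = 6, so [K:Q] = 6. (Equivalently: Q(∛252) ⊂ R but ω ∉ R, so [K : Q(∛252)] = 2.)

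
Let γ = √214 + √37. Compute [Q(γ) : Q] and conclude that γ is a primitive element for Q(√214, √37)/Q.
[Q(γ) : Q] = 4 (equivalently, Q(γ) = Q(√214, √37))

Obviously Q(γ) ⊆ Q(√214, √37), and [Q(√214, √37):Q] = 4 (since 214, 37 are distinct squarefree integers > 1 with 7918 not a perfect square). To show equality we compute the minimal polynomial of γ. From γ = √214 + √37: γ^2 = 214 + 2√(7918) + 37 = 251 + 2√(7918), so γ^2 - 251 = 2√(7918); squaring, (γ^2 - 251)^2 = 4·7918, i.e. γ^4 - 502γ^2 + 63001 - 31672 = 0, i.e. γ^4 - 502γ^2 + 31329 = 0. So γ is a root of x^4 - 502x^2 + 31329. This polynomial is irreducible over Q: it has no rational root (each ±√214 ± √37 is irrational), and any factorization into two quadratics over Q would force √(7918) ∈ Q (pairing opposite roots) or √214, √37 ∈ Q (other pairings), all impossible. Hence [Q(γ):Q] = 4 = [Q(√214, √37):Q], so Q(γ) = Q(√214, √37).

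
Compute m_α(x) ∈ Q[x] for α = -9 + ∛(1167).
m_α(x) = x^3 + 27x^2 + 243x - 438

Set β = α + 9 = ∛(1167), so β^3 = 1167. Then (α + 9)^3 - 1167 = 0, i.e. α is a root of g(x) = (x + 9)^3 - 1167 = x^3 + 27x^2 + 243x - 438. Since g(x) = h(x + 9) where h(x) = x^3 - 1167, and h is irreducible over Q (because 1167 is not a perfect cube, so h has no rational root, and a monic cubic with no rational root is irreducible), g is also irreducible (irreducibility is preserved under the substitution x → x + 9). Hence m_α(x) = x^3 + 27x^2 + 243x - 438.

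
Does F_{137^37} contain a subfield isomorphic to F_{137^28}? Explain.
No: F_{137^28} is not a subfield of F_{137^37}

F_{p^m} embeds in F_{p^n} iff m | n. Here 28 ∤ 37 (since 37 = 1·28 + 9 with remainder 9 ≠ 0), so F_{137^28} is not a subfield of F_{137^37}. Equivalently: if it were, the tower law would give 28 = [F_{137^28}:F_137] dividing [F_{137^37}:F_137] = 37, contradiction.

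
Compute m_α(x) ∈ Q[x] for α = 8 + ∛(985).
m_α(x) = x^3 - 24x^2 + 192x - 1497

Set β = α - 8 = ∛(985), so β^3 = 985. Then (α - 8)^3 - 985 = 0, i.e. α is a root of g(x) = (x - 8)^3 - 985 = x^3 - 24x^2 + 192x - 1497. Since g(x) = h(x - 8) where h(x) = x^3 - 985, and h is irreducible over Q (because 985 is not a perfect cube, so h has no rational root, and a monic cubic with no rational root is irreducible), g is also irreducible (irreducibility is preserved under the substitution x → x - 8). Hence m_α(x) = x^3 - 24x^2 + 192x - 1497.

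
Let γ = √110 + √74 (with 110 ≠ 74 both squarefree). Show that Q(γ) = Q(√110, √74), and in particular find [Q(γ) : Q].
[Q(γ) : Q] = 4 (equivalently, Q(γ) = Q(√110, √74))

Obviously Q(γ) ⊆ Q(√110, √74), and [Q(√110, √74):Q] = 4 (since 110, 74 are distinct squarefree integers > 1 with 8140 not a perfect square). To show equality we compute the minimal polynomial of γ. From γ = √110 + √74: γ^2 = 110 + 2√(8140) + 74 = 184 + 2√(8140), so γ^2 - 184 = 2√(8140); squaring, (γ^2 - 184)^2 = 4·8140, i.e. γ^4 - 368γ^2 + 33856 - 32560 = 0, i.e. γ^4 - 368γ^2 + 1296 = 0. So γ is a root of x^4 - 368x^2 + 1296. This polynomial is irreducible over Q: it has no rational root (each ±√110 ± √74 is irrational), and any factorization into two quadratics over Q would force √(8140) ∈ Q (pairing opposite roots) or √110, √74 ∈ Q (other pairings), all impossible. Hence [Q(γ):Q] = 4 = [Q(√110, √74):Q], so Q(γ) = Q(√110, √74).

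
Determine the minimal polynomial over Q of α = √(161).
m_α(x) = x^2 - 161

α satisfies α^2 - 161 = 0, so x^2 - 161 annihilates α. Since d = 161 is squarefree and ≠ 1, it is not a perfect square in Q, so x^2 - 161 has no rational root and is therefore irreducible over Q (a degree-2 polynomial over a field is irreducible iff it has no root). Hence m_α(x) = x^2 - 161.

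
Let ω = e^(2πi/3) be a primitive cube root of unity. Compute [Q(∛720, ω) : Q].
[Q(∛720, ω) : Q] = 6

[Q(∛720):Q] = 3 (min poly x^3 - 720, irreducible since 720 is not a perfect cube). [Q(ω):Q] = 2 (min poly x^2 + x + 1). Since Q(∛720) ⊂ R and ω ∉ R, we have ω ∉ Q(∛720), so x^2 + x + 1 remains irreducible over Q(∛720) and [Q(∛720, ω) : Q(∛720)] = 2. By the tower law, [Q(∛720, ω) : Q] = 3 · 2 = 6. (In fact Q(∛720, ω) is the splitting field of x^3 - 720 over Q.)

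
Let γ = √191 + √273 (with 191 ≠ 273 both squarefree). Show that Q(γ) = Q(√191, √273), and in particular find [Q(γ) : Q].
[Q(γ) : Q] = 4 (equivalently, Q(γ) = Q(√191, √273))

Obviously Q(γ) ⊆ Q(√191, √273), and [Q(√191, √273):Q] = 4 (since 191, 273 are distinct squarefree integers > 1 with 52143 not a perfect square). To show equality we compute the minimal polynomial of γ. From γ = √191 + √273: γ^2 = 191 + 2√(52143) + 273 = 464 + 2√(52143), so γ^2 - 464 = 2√(52143); squaring, (γ^2 - 464)^2 = 4·52143, i.e. γ^4 - 928γ^2 + 215296 - 208572 = 0, i.e. γ^4 - 928γ^2 + 6724 = 0. So γ is a root of x^4 - 928x^2 + 6724. This polynomial is irreducible over Q: it has no rational root (each ±√191 ± √273 is irrational), and any factorization into two quadratics over Q would force √(52143) ∈ Q (pairing opposite roots) or √191, √273 ∈ Q (other pairings), all impossible. Hence [Q(γ):Q] = 4 = [Q(√191, √273):Q], so Q(γ) = Q(√191, √273).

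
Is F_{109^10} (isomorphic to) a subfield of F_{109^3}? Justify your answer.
No: F_{109^10} is not a subfield of F_{109^3}

F_{p^m} embeds in F_{p^n} iff m | n. Here 10 ∤ 3 (since 3 = 0·10 + 3 with remainder 3 ≠ 0), so F_{109^10} is not a subfield of F_{109^3}. Equivalently: if it were, the tower law would give 10 = [F_{109^10}:F_109] dividing [F_{109^3}:F_109] = 3, contradiction.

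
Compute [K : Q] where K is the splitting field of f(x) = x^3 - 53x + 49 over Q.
[K : Q] = 6

By the rational root test, any rational root of the monic integer polynomial f(x) = x^3 - 53x + 49 must be an integer dividing the constant term 49, i.e. one of ±{1, 7, 49}. Evaluating: f(1) = -3, f(-1) = 101, f(7) = 21, f(-7) = 77, f(49) = 115101, f(-49) = -115003; none is 0, so f has no rational root and is therefore irreducible over Q (a cubic with no linear factor over a field is irreducible). For an irreducible cubic, the Galois group is A_3 or S_3 according as the discriminant disc(f) = -4a^3 - 27b^2 = -4·(-53)^3 - 27·(49)^2 = 530681 is or is not a square in Q. Here disc(f) = 530681 is not a perfect square in Q, so the Galois group of f over Q is not contained in A_3 and must be all of S_3. The splitting field has degree |S_3| = 6 over Q, so [K : Q] = 6.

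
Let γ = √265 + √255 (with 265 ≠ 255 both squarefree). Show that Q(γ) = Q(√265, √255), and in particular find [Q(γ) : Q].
[Q(γ) : Q] = 4 (equivalently, Q(γ) = Q(√265, √255))

Obviously Q(γ) ⊆ Q(√265, √255), and [Q(√265, √255):Q] = 4 (since 265, 255 are distinct squarefree integers > 1 with 67575 not a perfect square). To show equality we compute the minimal polynomial of γ. From γ = √265 + √255: γ^2 = 265 + 2√(67575) + 255 = 520 + 2√(67575), so γ^2 - 520 = 2√(67575); squaring, (γ^2 - 520)^2 = 4·67575, i.e. γ^4 - 1040γ^2 + 270400 - 270300 = 0, i.e. γ^4 - 1040γ^2 + 100 = 0. So γ is a root of x^4 - 1040x^2 + 100. This polynomial is irreducible over Q: it has no rational root (each ±√265 ± √255 is irrational), and any factorization into two quadratics over Q would force √(67575) ∈ Q (pairing opposite roots) or √265, √255 ∈ Q (other pairings), all impossible. Hence [Q(γ):Q] = 4 = [Q(√265, √255):Q], so Q(γ) = Q(√265, √255).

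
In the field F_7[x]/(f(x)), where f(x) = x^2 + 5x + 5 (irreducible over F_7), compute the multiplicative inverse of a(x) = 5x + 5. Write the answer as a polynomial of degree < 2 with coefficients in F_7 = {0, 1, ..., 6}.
a(x)^(-1) ≡ 4x + 2 (mod f(x))

Since f is irreducible over F_7, F_7[x]/(f) is a field and a(x) ≠ 0 has an inverse. Apply the extended Euclidean algorithm to f(x) and a(x) in F_7[x]: f(x) = (3x + 5)·a(x) + (1). The last nonzero remainder is the constant 1 = gcd(f, a) in F_7. Back-substituting through the division chain expresses 1 = s(x)·a(x) + t(x)·f(x) with s(x) ≡ 4x + 2 (mod f), so a(x)^(-1) ≡ s(x) = 4x + 2 (mod f). Check: (5x + 5)·(4x + 2) = 6x^2 + 2x + 3 ≡ 1 (mod x^2 + 5x + 5).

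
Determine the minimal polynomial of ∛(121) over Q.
m_α(x) = x^3 - 121

α satisfies α^3 = 121, so x^3 - 121 annihilates α. By the rational root test, a rational root p/q (in lowest terms) of x^3 - 121 would satisfy p^3 = 121 q^3, forcing q = 1 and p^3 = 121; but 121 is not a perfect cube, contradiction. A monic cubic over Q with no rational root is irreducible (any nontrivial factorization would include a linear factor). Hence x^3 - 121 is the minimal polynomial of α, and in particular [Q(α):Q] = 3.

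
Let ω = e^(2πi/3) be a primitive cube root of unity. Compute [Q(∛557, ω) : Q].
[Q(∛557, ω) : Q] = 6

[Q(∛557):Q] = 3 (min poly x^3 - 557, irreducible since 557 is not a perfect cube). [Q(ω):Q] = 2 (min poly x^2 + x + 1). Since Q(∛557) ⊂ R and ω ∉ R, we have ω ∉ Q(∛557), so x^2 + x + 1 remains irreducible over Q(∛557) and [Q(∛557, ω) : Q(∛557)] = 2. By the tower law, [Q(∛557, ω) : Q] = 3 · 2 = 6. (In fact Q(∛557, ω) is the splitting field of x^3 - 557 over Q.)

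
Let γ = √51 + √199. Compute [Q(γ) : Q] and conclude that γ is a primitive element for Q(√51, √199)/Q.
[Q(γ) : Q] = 4 (equivalently, Q(γ) = Q(√51, √199))

Obviously Q(γ) ⊆ Q(√51, √199), and [Q(√51, √199):Q] = 4 (since 51, 199 are distinct squarefree integers > 1 with 10149 not a perfect square). To show equality we compute the minimal polynomial of γ. From γ = √51 + √199: γ^2 = 51 + 2√(10149) + 199 = 250 + 2√(10149), so γ^2 - 250 = 2√(10149); squaring, (γ^2 - 250)^2 = 4·10149, i.e. γ^4 - 500γ^2 + 62500 - 40596 = 0, i.e. γ^4 - 500γ^2 + 21904 = 0. So γ is a root of x^4 - 500x^2 + 21904. This polynomial is irreducible over Q: it has no rational root (each ±√51 ± √199 is irrational), and any factorization into two quadratics over Q would force √(10149) ∈ Q (pairing opposite roots) or √51, √199 ∈ Q (other pairings), all impossible. Hence [Q(γ):Q] = 4 = [Q(√51, √199):Q], so Q(γ) = Q(√51, √199).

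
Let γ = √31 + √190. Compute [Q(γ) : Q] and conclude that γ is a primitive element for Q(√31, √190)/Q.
[Q(γ) : Q] = 4 (equivalently, Q(γ) = Q(√31, √190))

Obviously Q(γ) ⊆ Q(√31, √190), and [Q(√31, √190):Q] = 4 (since 31, 190 are distinct squarefree integers > 1 with 5890 not a perfect square). To show equality we compute the minimal polynomial of γ. From γ = √31 + √190: γ^2 = 31 + 2√(5890) + 190 = 221 + 2√(5890), so γ^2 - 221 = 2√(5890); squaring, (γ^2 - 221)^2 = 4·5890, i.e. γ^4 - 442γ^2 + 48841 - 23560 = 0, i.e. γ^4 - 442γ^2 + 25281 = 0. So γ is a root of x^4 - 442x^2 + 25281. This polynomial is irreducible over Q: it has no rational root (each ±√31 ± √190 is irrational), and any factorization into two quadratics over Q would force √(5890) ∈ Q (pairing opposite roots) or √31, √190 ∈ Q (other pairings), all impossible. Hence [Q(γ):Q] = 4 = [Q(√31, √190):Q], so Q(γ) = Q(√31, √190).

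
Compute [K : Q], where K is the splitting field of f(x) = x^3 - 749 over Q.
[K : Q] = 6

The roots of x^3 - 749 are ∛749, ω∛749, ω^2∛749 where ω = e^(2πi/3) is a primitive cube root of unity, so K = Q(∛749, ω). Now [Q(∛749):Q] = 3 (since 749 is not a perfect cube, x^3 - 749 is irreducible) and [Q(ω):Q] = 2. Both 2 and 3 divide [K:Q], and [K:Q] ≤ 3·2 = 6, so [K:Q] = 6. (Equivalently: Q(∛749) ⊂ R but ω ∉ R, so [K : Q(∛749)] = 2.)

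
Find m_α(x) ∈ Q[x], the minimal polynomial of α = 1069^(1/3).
m_α(x) = x^3 - 1069

α satisfies α^3 = 1069, so x^3 - 1069 annihilates α. By the rational root test, a rational root p/q (in lowest terms) of x^3 - 1069 would satisfy p^3 = 1069 q^3, forcing q = 1 and p^3 = 1069; but 1069 is not a perfect cube, contradiction. A monic cubic over Q with no rational root is irreducible (any nontrivial factorization would include a linear factor). Hence x^3 - 1069 is the minimal polynomial of α, and in particular [Q(α):Q] = 3.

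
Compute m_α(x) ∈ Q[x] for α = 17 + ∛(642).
m_α(x) = x^3 - 51x^2 + 867x - 5555

Set β = α - 17 = ∛(642), so β^3 = 642. Then (α - 17)^3 - 642 = 0, i.e. α is a root of g(x) = (x - 17)^3 - 642 = x^3 - 51x^2 + 867x - 5555. Since g(x) = h(x - 17) where h(x) = x^3 - 642, and h is irreducible over Q (because 642 is not a perfect cube, so h has no rational root, and a monic cubic with no rational root is irreducible), g is also irreducible (irreducibility is preserved under the substitution x → x - 17). Hence m_α(x) = x^3 - 51x^2 + 867x - 5555.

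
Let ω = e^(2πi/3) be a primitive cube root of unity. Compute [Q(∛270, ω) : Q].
[Q(∛270, ω) : Q] = 6

[Q(∛270):Q] = 3 (min poly x^3 - 270, irreducible since 270 is not a perfect cube). [Q(ω):Q] = 2 (min poly x^2 + x + 1). Since Q(∛270) ⊂ R and ω ∉ R, we have ω ∉ Q(∛270), so x^2 + x + 1 remains irreducible over Q(∛270) and [Q(∛270, ω) : Q(∛270)] = 2. By the tower law, [Q(∛270, ω) : Q] = 3 · 2 = 6. (In fact Q(∛270, ω) is the splitting field of x^3 - 270 over Q.)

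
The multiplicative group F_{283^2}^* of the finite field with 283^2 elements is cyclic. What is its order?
|F_{283^2}^*| = 80088

F_{283^2} has 283^2 = 80089 elements; its multiplicative group consists of all nonzero elements, so |F_{283^2}^*| = 80089 - 1 = 80088. (It is cyclic since any finite subgroup of the multiplicative group of a field is cyclic.)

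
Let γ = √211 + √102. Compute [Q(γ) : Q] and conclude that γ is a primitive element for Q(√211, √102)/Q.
[Q(γ) : Q] = 4 (equivalently, Q(γ) = Q(√211, √102))

Obviously Q(γ) ⊆ Q(√211, √102), and [Q(√211, √102):Q] = 4 (since 211, 102 are distinct squarefree integers > 1 with 21522 not a perfect square). To show equality we compute the minimal polynomial of γ. From γ = √211 + √102: γ^2 = 211 + 2√(21522) + 102 = 313 + 2√(21522), so γ^2 - 313 = 2√(21522); squaring, (γ^2 - 313)^2 = 4·21522, i.e. γ^4 - 626γ^2 + 97969 - 86088 = 0, i.e. γ^4 - 626γ^2 + 11881 = 0. So γ is a root of x^4 - 626x^2 + 11881. This polynomial is irreducible over Q: it has no rational root (each ±√211 ± √102 is irrational), and any factorization into two quadratics over Q would force √(21522) ∈ Q (pairing opposite roots) or √211, √102 ∈ Q (other pairings), all impossible. Hence [Q(γ):Q] = 4 = [Q(√211, √102):Q], so Q(γ) = Q(√211, √102).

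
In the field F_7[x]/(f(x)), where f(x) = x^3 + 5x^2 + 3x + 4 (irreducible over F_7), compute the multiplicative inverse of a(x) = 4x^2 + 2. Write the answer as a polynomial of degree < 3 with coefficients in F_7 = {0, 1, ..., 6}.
a(x)^(-1) ≡ 5x^2 + x + 1 (mod f(x))

Since f is irreducible over F_7, F_7[x]/(f) is a field and a(x) ≠ 0 has an inverse. Apply the extended Euclidean algorithm to f(x) and a(x) in F_7[x]: f(x) = (2x + 3)·a(x) + (6x + 5);  a(x) = (3x + 1)·(6x + 5) + (4). The last nonzero remainder is the constant 4 = gcd(f, a) in F_7. Back-substituting through the division chain expresses 4 = s(x)·a(x) + t(x)·f(x) with s(x) ≡ 6x^2 + 4x + 4 (mod f), so (6x^2 + 4x + 4)·a(x) ≡ 4 (mod f). Multiplying by 4^(-1) ≡ 2 in F_7 gives a(x)^(-1) ≡ 2·(6x^2 + 4x + 4) ≡ 5x^2 + x + 1 (mod f). Check: (4x^2 + 2)·(5x^2 + x + 1) = 6x^4 + 4x^3 + 2x + 2 ≡ 1 (mod x^3 + 5x^2 + 3x + 4).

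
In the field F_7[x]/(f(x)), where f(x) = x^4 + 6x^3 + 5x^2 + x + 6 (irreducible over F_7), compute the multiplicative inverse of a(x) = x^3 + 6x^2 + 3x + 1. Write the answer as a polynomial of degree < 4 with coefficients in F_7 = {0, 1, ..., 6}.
a(x)^(-1) ≡ x^2 + 6x + 2 (mod f(x))

Since f is irreducible over F_7, F_7[x]/(f) is a field and a(x) ≠ 0 has an inverse. Apply the extended Euclidean algorithm to f(x) and a(x) in F_7[x]: f(x) = (x)·a(x) + (2x^2 + 6);  a(x) = (4x + 3)·(2x^2 + 6) + (4). The last nonzero remainder is the constant 4 = gcd(f, a) in F_7. Back-substituting through the division chain expresses 4 = s(x)·a(x) + t(x)·f(x) with s(x) ≡ 4x^2 + 3x + 1 (mod f), so (4x^2 + 3x + 1)·a(x) ≡ 4 (mod f). Multiplying by 4^(-1) ≡ 2 in F_7 gives a(x)^(-1) ≡ 2·(4x^2 + 3x + 1) ≡ x^2 + 6x + 2 (mod f). Check: (x^3 + 6x^2 + 3x + 1)·(x^2 + 6x + 2) = x^5 + 5x^4 + 6x^3 + 3x^2 + 5x + 2 ≡ 1 (mod x^4 + 6x^3 + 5x^2 + x + 6).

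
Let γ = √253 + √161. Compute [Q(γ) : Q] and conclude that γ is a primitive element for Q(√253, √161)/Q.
[Q(γ) : Q] = 4 (equivalently, Q(γ) = Q(√253, √161))

Obviously Q(γ) ⊆ Q(√253, √161), and [Q(√253, √161):Q] = 4 (since 253, 161 are distinct squarefree integers > 1 with 40733 not a perfect square). To show equality we compute the minimal polynomial of γ. From γ = √253 + √161: γ^2 = 253 + 2√(40733) + 161 = 414 + 2√(40733), so γ^2 - 414 = 2√(40733); squaring, (γ^2 - 414)^2 = 4·40733, i.e. γ^4 - 828γ^2 + 171396 - 162932 = 0, i.e. γ^4 - 828γ^2 + 8464 = 0. So γ is a root of x^4 - 828x^2 + 8464. This polynomial is irreducible over Q: it has no rational root (each ±√253 ± √161 is irrational), and any factorization into two quadratics over Q would force √(40733) ∈ Q (pairing opposite roots) or √253, √161 ∈ Q (other pairings), all impossible. Hence [Q(γ):Q] = 4 = [Q(√253, √161):Q], so Q(γ) = Q(√253, √161).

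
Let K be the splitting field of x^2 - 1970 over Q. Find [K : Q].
[K : Q] = 2

f(x) = x^2 - 1970 factors as (x - √1970)(x + √1970). The splitting field is K = Q(√1970). Since 1970 is squarefree and > 1, it is not a perfect square, so x^2 - 1970 is irreducible over Q and [Q(√1970) : Q] = 2. Hence [K : Q] = 2.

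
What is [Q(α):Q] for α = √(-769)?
[Q(α):Q] = 2

[Q(α):Q] equals the degree of the minimal polynomial of α. Here α^2 = -769 and x^2 + 769 is irreducible (d = -769 is squarefree, ≠ 1, hence not a square), so deg(m_α) = 2. Thus [Q(α):Q] = 2.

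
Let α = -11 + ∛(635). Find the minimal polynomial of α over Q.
m_α(x) = x^3 + 33x^2 + 363x + 696

Set β = α + 11 = ∛(635), so β^3 = 635. Then (α + 11)^3 - 635 = 0, i.e. α is a root of g(x) = (x + 11)^3 - 635 = x^3 + 33x^2 + 363x + 696. Since g(x) = h(x + 11) where h(x) = x^3 - 635, and h is irreducible over Q (because 635 is not a perfect cube, so h has no rational root, and a monic cubic with no rational root is irreducible), g is also irreducible (irreducibility is preserved under the substitution x → x + 11). Hence m_α(x) = x^3 + 33x^2 + 363x + 696.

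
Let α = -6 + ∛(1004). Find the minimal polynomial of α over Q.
m_α(x) = x^3 + 18x^2 + 108x - 788

Set β = α + 6 = ∛(1004), so β^3 = 1004. Then (α + 6)^3 - 1004 = 0, i.e. α is a root of g(x) = (x + 6)^3 - 1004 = x^3 + 18x^2 + 108x - 788. Since g(x) = h(x + 6) where h(x) = x^3 - 1004, and h is irreducible over Q (because 1004 is not a perfect cube, so h has no rational root, and a monic cubic with no rational root is irreducible), g is also irreducible (irreducibility is preserved under the substitution x → x + 6). Hence m_α(x) = x^3 + 18x^2 + 108x - 788.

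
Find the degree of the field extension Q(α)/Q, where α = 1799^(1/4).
[Q(α):Q] = 4

α is a root of x^4 - 1799. By Eisenstein's criterion at the prime p = 7 (which divides the constant term 1799 but p^2 = 49 does not, since 1799 is squarefree), x^4 - 1799 is irreducible over Q. Hence [Q(α):Q] = 4.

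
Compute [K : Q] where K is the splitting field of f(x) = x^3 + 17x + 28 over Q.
[K : Q] = 6

By the rational root test, any rational root of the monic integer polynomial f(x) = x^3 + 17x + 28 must be an integer dividing the constant term 28, i.e. one of ±{1, 2, 4, 7, 14, 28}. Evaluating: f(1) = 46, f(-1) = 10, f(2) = 70, f(-2) = -14, f(4) = 160, f(-4) = -104, f(7) = 490, f(-7) = -434, f(14) = 3010, f(-14) = -2954, f(28) = 22456, f(-28) = -22400; none is 0, so f has no rational root and is therefore irreducible over Q (a cubic with no linear factor over a field is irreducible). For an irreducible cubic, the Galois group is A_3 or S_3 according as the discriminant disc(f) = -4a^3 - 27b^2 = -4·(17)^3 - 27·(28)^2 = -40820 is or is not a square in Q. Here disc(f) = -40820 is not a perfect square in Q, so the Galois group of f over Q is not contained in A_3 and must be all of S_3. The splitting field has degree |S_3| = 6 over Q, so [K : Q] = 6.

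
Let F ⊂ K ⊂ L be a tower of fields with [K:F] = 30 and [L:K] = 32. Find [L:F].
[L:F] = 960

The tower law says that for any tower of field extensions F ⊂ K ⊂ L with finite degrees, [L:F] = [L:K] · [K:F]. Here this gives [L:F] = 32 · 30 = 960.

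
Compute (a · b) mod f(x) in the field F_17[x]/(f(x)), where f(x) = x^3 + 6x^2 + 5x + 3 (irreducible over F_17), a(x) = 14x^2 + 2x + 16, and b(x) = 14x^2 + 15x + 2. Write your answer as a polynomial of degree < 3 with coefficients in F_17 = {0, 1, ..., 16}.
a · b ≡ 11x + 7 (mod f(x))

Multiply in F_17[x]: a(x)·b(x) = (14x^2 + 2x + 16)·(14x^2 + 15x + 2) = 9x^4 + 10x^2 + 6x + 15. This has degree ≥ 3, so divide by f(x) over F_17: 9x^4 + 10x^2 + 6x + 15 = (9x + 14)·(x^3 + 6x^2 + 5x + 3) + (11x + 7). Hence a·b ≡ 11x + 7 (mod f). (F_17[x]/(f) is a field with 17^3 = 4913 elements since f is irreducible of degree 3.)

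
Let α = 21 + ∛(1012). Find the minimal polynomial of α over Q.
m_α(x) = x^3 - 63x^2 + 1323x - 10273

Set β = α - 21 = ∛(1012), so β^3 = 1012. Then (α - 21)^3 - 1012 = 0, i.e. α is a root of g(x) = (x - 21)^3 - 1012 = x^3 - 63x^2 + 1323x - 10273. Since g(x) = h(x - 21) where h(x) = x^3 - 1012, and h is irreducible over Q (because 1012 is not a perfect cube, so h has no rational root, and a monic cubic with no rational root is irreducible), g is also irreducible (irreducibility is preserved under the substitution x → x - 21). Hence m_α(x) = x^3 - 63x^2 + 1323x - 10273.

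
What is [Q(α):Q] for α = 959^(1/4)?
[Q(α):Q] = 4

α is a root of x^4 - 959. By Eisenstein's criterion at the prime p = 7 (which divides the constant term 959 but p^2 = 49 does not, since 959 is squarefree), x^4 - 959 is irreducible over Q. Hence [Q(α):Q] = 4.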